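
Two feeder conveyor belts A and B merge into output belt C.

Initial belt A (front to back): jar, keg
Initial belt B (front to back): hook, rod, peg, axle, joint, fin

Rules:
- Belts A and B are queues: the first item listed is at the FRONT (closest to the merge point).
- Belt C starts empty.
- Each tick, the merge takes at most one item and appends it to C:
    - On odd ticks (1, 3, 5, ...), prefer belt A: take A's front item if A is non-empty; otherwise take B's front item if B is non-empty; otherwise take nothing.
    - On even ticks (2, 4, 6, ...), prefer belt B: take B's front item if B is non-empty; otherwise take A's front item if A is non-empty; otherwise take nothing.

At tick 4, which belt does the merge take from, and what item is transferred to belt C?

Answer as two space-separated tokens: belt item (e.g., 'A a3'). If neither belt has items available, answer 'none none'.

Tick 1: prefer A, take jar from A; A=[keg] B=[hook,rod,peg,axle,joint,fin] C=[jar]
Tick 2: prefer B, take hook from B; A=[keg] B=[rod,peg,axle,joint,fin] C=[jar,hook]
Tick 3: prefer A, take keg from A; A=[-] B=[rod,peg,axle,joint,fin] C=[jar,hook,keg]
Tick 4: prefer B, take rod from B; A=[-] B=[peg,axle,joint,fin] C=[jar,hook,keg,rod]

Answer: B rod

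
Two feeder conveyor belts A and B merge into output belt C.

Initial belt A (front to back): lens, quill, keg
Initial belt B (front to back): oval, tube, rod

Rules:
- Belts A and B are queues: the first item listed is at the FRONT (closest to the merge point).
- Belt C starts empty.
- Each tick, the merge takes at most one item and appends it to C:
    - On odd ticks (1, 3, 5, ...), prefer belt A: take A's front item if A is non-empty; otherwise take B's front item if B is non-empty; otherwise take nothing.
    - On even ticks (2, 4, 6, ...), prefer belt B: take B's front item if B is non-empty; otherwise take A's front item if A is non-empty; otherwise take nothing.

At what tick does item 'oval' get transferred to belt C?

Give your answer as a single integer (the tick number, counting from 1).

Tick 1: prefer A, take lens from A; A=[quill,keg] B=[oval,tube,rod] C=[lens]
Tick 2: prefer B, take oval from B; A=[quill,keg] B=[tube,rod] C=[lens,oval]

Answer: 2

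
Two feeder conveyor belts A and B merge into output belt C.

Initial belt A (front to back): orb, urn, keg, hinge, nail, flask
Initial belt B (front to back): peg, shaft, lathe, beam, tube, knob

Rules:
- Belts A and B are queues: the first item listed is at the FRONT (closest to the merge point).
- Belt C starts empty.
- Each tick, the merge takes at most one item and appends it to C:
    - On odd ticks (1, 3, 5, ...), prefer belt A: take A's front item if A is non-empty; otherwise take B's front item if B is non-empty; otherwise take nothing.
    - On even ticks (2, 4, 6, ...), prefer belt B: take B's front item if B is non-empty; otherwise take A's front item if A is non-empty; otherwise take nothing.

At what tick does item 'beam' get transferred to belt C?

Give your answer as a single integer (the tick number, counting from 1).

Answer: 8

Derivation:
Tick 1: prefer A, take orb from A; A=[urn,keg,hinge,nail,flask] B=[peg,shaft,lathe,beam,tube,knob] C=[orb]
Tick 2: prefer B, take peg from B; A=[urn,keg,hinge,nail,flask] B=[shaft,lathe,beam,tube,knob] C=[orb,peg]
Tick 3: prefer A, take urn from A; A=[keg,hinge,nail,flask] B=[shaft,lathe,beam,tube,knob] C=[orb,peg,urn]
Tick 4: prefer B, take shaft from B; A=[keg,hinge,nail,flask] B=[lathe,beam,tube,knob] C=[orb,peg,urn,shaft]
Tick 5: prefer A, take keg from A; A=[hinge,nail,flask] B=[lathe,beam,tube,knob] C=[orb,peg,urn,shaft,keg]
Tick 6: prefer B, take lathe from B; A=[hinge,nail,flask] B=[beam,tube,knob] C=[orb,peg,urn,shaft,keg,lathe]
Tick 7: prefer A, take hinge from A; A=[nail,flask] B=[beam,tube,knob] C=[orb,peg,urn,shaft,keg,lathe,hinge]
Tick 8: prefer B, take beam from B; A=[nail,flask] B=[tube,knob] C=[orb,peg,urn,shaft,keg,lathe,hinge,beam]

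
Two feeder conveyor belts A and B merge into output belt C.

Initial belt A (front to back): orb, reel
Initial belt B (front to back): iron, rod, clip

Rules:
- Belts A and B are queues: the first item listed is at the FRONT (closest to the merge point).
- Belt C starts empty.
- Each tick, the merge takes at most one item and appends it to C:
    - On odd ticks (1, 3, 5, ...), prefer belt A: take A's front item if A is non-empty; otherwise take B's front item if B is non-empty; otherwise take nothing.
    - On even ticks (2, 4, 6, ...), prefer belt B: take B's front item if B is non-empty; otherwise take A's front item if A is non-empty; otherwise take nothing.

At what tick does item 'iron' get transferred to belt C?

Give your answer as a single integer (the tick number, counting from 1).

Tick 1: prefer A, take orb from A; A=[reel] B=[iron,rod,clip] C=[orb]
Tick 2: prefer B, take iron from B; A=[reel] B=[rod,clip] C=[orb,iron]

Answer: 2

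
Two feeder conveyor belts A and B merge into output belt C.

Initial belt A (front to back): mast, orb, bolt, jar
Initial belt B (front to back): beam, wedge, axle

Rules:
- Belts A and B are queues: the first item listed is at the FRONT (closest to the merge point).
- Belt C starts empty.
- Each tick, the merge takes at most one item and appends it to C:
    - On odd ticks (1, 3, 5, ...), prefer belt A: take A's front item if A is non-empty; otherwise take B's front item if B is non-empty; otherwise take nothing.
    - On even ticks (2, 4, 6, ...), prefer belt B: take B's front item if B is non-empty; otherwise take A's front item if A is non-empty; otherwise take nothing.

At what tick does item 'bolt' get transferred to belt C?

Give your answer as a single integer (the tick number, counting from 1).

Answer: 5

Derivation:
Tick 1: prefer A, take mast from A; A=[orb,bolt,jar] B=[beam,wedge,axle] C=[mast]
Tick 2: prefer B, take beam from B; A=[orb,bolt,jar] B=[wedge,axle] C=[mast,beam]
Tick 3: prefer A, take orb from A; A=[bolt,jar] B=[wedge,axle] C=[mast,beam,orb]
Tick 4: prefer B, take wedge from B; A=[bolt,jar] B=[axle] C=[mast,beam,orb,wedge]
Tick 5: prefer A, take bolt from A; A=[jar] B=[axle] C=[mast,beam,orb,wedge,bolt]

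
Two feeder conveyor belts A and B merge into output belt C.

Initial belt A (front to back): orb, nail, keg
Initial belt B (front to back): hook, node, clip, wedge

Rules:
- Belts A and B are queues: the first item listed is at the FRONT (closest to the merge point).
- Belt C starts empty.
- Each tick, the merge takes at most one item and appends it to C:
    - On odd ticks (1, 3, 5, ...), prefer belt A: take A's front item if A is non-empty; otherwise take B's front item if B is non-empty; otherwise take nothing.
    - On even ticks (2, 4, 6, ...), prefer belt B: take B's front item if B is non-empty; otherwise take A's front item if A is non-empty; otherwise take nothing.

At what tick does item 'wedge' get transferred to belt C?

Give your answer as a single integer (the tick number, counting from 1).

Tick 1: prefer A, take orb from A; A=[nail,keg] B=[hook,node,clip,wedge] C=[orb]
Tick 2: prefer B, take hook from B; A=[nail,keg] B=[node,clip,wedge] C=[orb,hook]
Tick 3: prefer A, take nail from A; A=[keg] B=[node,clip,wedge] C=[orb,hook,nail]
Tick 4: prefer B, take node from B; A=[keg] B=[clip,wedge] C=[orb,hook,nail,node]
Tick 5: prefer A, take keg from A; A=[-] B=[clip,wedge] C=[orb,hook,nail,node,keg]
Tick 6: prefer B, take clip from B; A=[-] B=[wedge] C=[orb,hook,nail,node,keg,clip]
Tick 7: prefer A, take wedge from B; A=[-] B=[-] C=[orb,hook,nail,node,keg,clip,wedge]

Answer: 7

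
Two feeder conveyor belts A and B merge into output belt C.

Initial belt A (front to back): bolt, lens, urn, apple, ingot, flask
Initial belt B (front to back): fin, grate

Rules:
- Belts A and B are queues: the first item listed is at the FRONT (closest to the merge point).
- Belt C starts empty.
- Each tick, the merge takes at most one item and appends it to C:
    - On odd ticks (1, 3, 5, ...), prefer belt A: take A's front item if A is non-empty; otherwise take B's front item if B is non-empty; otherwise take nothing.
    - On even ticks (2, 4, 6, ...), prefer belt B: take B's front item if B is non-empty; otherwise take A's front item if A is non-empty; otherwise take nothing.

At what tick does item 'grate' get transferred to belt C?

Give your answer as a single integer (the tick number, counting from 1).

Tick 1: prefer A, take bolt from A; A=[lens,urn,apple,ingot,flask] B=[fin,grate] C=[bolt]
Tick 2: prefer B, take fin from B; A=[lens,urn,apple,ingot,flask] B=[grate] C=[bolt,fin]
Tick 3: prefer A, take lens from A; A=[urn,apple,ingot,flask] B=[grate] C=[bolt,fin,lens]
Tick 4: prefer B, take grate from B; A=[urn,apple,ingot,flask] B=[-] C=[bolt,fin,lens,grate]

Answer: 4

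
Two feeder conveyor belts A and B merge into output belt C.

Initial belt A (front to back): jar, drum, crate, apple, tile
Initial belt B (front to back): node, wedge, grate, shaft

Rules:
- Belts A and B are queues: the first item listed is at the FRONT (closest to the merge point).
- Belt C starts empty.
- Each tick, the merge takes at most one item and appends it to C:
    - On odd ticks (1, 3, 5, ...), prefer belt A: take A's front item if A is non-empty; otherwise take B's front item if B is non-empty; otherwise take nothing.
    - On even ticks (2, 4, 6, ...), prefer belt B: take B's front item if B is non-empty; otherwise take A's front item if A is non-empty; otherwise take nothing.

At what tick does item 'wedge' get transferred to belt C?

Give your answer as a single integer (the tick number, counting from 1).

Answer: 4

Derivation:
Tick 1: prefer A, take jar from A; A=[drum,crate,apple,tile] B=[node,wedge,grate,shaft] C=[jar]
Tick 2: prefer B, take node from B; A=[drum,crate,apple,tile] B=[wedge,grate,shaft] C=[jar,node]
Tick 3: prefer A, take drum from A; A=[crate,apple,tile] B=[wedge,grate,shaft] C=[jar,node,drum]
Tick 4: prefer B, take wedge from B; A=[crate,apple,tile] B=[grate,shaft] C=[jar,node,drum,wedge]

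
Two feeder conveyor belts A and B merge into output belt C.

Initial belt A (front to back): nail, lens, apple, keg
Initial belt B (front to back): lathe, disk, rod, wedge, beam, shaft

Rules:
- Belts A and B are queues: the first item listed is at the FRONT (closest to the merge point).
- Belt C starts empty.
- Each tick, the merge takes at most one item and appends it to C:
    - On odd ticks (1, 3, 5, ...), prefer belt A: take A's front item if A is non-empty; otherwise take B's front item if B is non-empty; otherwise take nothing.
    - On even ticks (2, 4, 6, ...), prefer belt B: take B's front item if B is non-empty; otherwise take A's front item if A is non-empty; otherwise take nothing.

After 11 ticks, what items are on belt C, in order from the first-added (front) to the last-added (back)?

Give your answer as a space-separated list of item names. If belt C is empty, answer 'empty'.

Answer: nail lathe lens disk apple rod keg wedge beam shaft

Derivation:
Tick 1: prefer A, take nail from A; A=[lens,apple,keg] B=[lathe,disk,rod,wedge,beam,shaft] C=[nail]
Tick 2: prefer B, take lathe from B; A=[lens,apple,keg] B=[disk,rod,wedge,beam,shaft] C=[nail,lathe]
Tick 3: prefer A, take lens from A; A=[apple,keg] B=[disk,rod,wedge,beam,shaft] C=[nail,lathe,lens]
Tick 4: prefer B, take disk from B; A=[apple,keg] B=[rod,wedge,beam,shaft] C=[nail,lathe,lens,disk]
Tick 5: prefer A, take apple from A; A=[keg] B=[rod,wedge,beam,shaft] C=[nail,lathe,lens,disk,apple]
Tick 6: prefer B, take rod from B; A=[keg] B=[wedge,beam,shaft] C=[nail,lathe,lens,disk,apple,rod]
Tick 7: prefer A, take keg from A; A=[-] B=[wedge,beam,shaft] C=[nail,lathe,lens,disk,apple,rod,keg]
Tick 8: prefer B, take wedge from B; A=[-] B=[beam,shaft] C=[nail,lathe,lens,disk,apple,rod,keg,wedge]
Tick 9: prefer A, take beam from B; A=[-] B=[shaft] C=[nail,lathe,lens,disk,apple,rod,keg,wedge,beam]
Tick 10: prefer B, take shaft from B; A=[-] B=[-] C=[nail,lathe,lens,disk,apple,rod,keg,wedge,beam,shaft]
Tick 11: prefer A, both empty, nothing taken; A=[-] B=[-] C=[nail,lathe,lens,disk,apple,rod,keg,wedge,beam,shaft]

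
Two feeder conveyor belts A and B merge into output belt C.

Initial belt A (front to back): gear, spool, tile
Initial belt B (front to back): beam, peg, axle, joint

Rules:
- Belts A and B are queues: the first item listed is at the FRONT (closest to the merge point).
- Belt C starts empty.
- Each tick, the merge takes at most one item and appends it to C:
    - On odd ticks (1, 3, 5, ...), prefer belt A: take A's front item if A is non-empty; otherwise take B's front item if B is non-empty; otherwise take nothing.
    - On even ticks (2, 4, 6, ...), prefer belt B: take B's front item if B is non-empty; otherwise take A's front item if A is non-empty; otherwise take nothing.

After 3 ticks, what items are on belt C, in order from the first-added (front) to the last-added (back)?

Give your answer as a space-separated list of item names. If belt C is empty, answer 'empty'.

Tick 1: prefer A, take gear from A; A=[spool,tile] B=[beam,peg,axle,joint] C=[gear]
Tick 2: prefer B, take beam from B; A=[spool,tile] B=[peg,axle,joint] C=[gear,beam]
Tick 3: prefer A, take spool from A; A=[tile] B=[peg,axle,joint] C=[gear,beam,spool]

Answer: gear beam spool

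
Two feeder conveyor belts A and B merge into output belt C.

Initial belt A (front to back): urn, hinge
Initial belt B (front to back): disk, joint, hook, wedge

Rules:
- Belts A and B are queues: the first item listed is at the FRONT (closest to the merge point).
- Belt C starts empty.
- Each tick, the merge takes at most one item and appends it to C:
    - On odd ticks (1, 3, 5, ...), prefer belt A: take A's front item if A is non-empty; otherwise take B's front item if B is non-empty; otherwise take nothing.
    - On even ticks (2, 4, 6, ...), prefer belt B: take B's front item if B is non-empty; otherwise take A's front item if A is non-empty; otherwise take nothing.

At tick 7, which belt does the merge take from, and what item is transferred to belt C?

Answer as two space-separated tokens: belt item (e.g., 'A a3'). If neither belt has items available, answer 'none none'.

Tick 1: prefer A, take urn from A; A=[hinge] B=[disk,joint,hook,wedge] C=[urn]
Tick 2: prefer B, take disk from B; A=[hinge] B=[joint,hook,wedge] C=[urn,disk]
Tick 3: prefer A, take hinge from A; A=[-] B=[joint,hook,wedge] C=[urn,disk,hinge]
Tick 4: prefer B, take joint from B; A=[-] B=[hook,wedge] C=[urn,disk,hinge,joint]
Tick 5: prefer A, take hook from B; A=[-] B=[wedge] C=[urn,disk,hinge,joint,hook]
Tick 6: prefer B, take wedge from B; A=[-] B=[-] C=[urn,disk,hinge,joint,hook,wedge]
Tick 7: prefer A, both empty, nothing taken; A=[-] B=[-] C=[urn,disk,hinge,joint,hook,wedge]

Answer: none none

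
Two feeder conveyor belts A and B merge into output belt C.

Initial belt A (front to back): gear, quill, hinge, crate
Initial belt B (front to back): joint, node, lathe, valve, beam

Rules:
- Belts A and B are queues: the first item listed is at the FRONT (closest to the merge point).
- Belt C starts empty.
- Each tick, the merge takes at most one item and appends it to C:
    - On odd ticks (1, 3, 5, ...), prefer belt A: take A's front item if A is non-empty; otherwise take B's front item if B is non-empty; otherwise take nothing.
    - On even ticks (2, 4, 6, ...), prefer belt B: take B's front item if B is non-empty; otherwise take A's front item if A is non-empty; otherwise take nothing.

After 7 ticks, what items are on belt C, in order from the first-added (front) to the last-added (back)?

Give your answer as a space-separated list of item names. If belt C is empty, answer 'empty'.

Answer: gear joint quill node hinge lathe crate

Derivation:
Tick 1: prefer A, take gear from A; A=[quill,hinge,crate] B=[joint,node,lathe,valve,beam] C=[gear]
Tick 2: prefer B, take joint from B; A=[quill,hinge,crate] B=[node,lathe,valve,beam] C=[gear,joint]
Tick 3: prefer A, take quill from A; A=[hinge,crate] B=[node,lathe,valve,beam] C=[gear,joint,quill]
Tick 4: prefer B, take node from B; A=[hinge,crate] B=[lathe,valve,beam] C=[gear,joint,quill,node]
Tick 5: prefer A, take hinge from A; A=[crate] B=[lathe,valve,beam] C=[gear,joint,quill,node,hinge]
Tick 6: prefer B, take lathe from B; A=[crate] B=[valve,beam] C=[gear,joint,quill,node,hinge,lathe]
Tick 7: prefer A, take crate from A; A=[-] B=[valve,beam] C=[gear,joint,quill,node,hinge,lathe,crate]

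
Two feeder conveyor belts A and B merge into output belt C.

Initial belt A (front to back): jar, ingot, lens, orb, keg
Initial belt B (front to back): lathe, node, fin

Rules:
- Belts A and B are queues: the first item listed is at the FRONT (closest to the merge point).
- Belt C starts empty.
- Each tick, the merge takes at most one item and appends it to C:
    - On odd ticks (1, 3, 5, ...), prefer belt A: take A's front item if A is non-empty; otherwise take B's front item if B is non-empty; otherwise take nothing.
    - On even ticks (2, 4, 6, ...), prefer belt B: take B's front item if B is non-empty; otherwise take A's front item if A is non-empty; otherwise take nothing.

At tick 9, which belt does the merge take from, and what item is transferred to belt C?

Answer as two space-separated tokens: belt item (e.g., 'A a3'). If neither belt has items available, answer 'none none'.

Answer: none none

Derivation:
Tick 1: prefer A, take jar from A; A=[ingot,lens,orb,keg] B=[lathe,node,fin] C=[jar]
Tick 2: prefer B, take lathe from B; A=[ingot,lens,orb,keg] B=[node,fin] C=[jar,lathe]
Tick 3: prefer A, take ingot from A; A=[lens,orb,keg] B=[node,fin] C=[jar,lathe,ingot]
Tick 4: prefer B, take node from B; A=[lens,orb,keg] B=[fin] C=[jar,lathe,ingot,node]
Tick 5: prefer A, take lens from A; A=[orb,keg] B=[fin] C=[jar,lathe,ingot,node,lens]
Tick 6: prefer B, take fin from B; A=[orb,keg] B=[-] C=[jar,lathe,ingot,node,lens,fin]
Tick 7: prefer A, take orb from A; A=[keg] B=[-] C=[jar,lathe,ingot,node,lens,fin,orb]
Tick 8: prefer B, take keg from A; A=[-] B=[-] C=[jar,lathe,ingot,node,lens,fin,orb,keg]
Tick 9: prefer A, both empty, nothing taken; A=[-] B=[-] C=[jar,lathe,ingot,node,lens,fin,orb,keg]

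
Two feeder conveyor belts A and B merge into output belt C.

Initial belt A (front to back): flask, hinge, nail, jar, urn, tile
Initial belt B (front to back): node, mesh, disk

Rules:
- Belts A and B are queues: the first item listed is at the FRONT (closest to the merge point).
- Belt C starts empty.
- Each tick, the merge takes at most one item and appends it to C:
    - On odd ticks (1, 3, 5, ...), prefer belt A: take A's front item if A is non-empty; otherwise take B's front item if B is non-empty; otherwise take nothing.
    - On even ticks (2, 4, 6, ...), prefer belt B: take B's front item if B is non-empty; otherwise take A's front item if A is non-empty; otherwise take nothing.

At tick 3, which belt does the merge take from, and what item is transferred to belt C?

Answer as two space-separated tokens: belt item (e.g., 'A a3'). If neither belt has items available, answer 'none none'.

Answer: A hinge

Derivation:
Tick 1: prefer A, take flask from A; A=[hinge,nail,jar,urn,tile] B=[node,mesh,disk] C=[flask]
Tick 2: prefer B, take node from B; A=[hinge,nail,jar,urn,tile] B=[mesh,disk] C=[flask,node]
Tick 3: prefer A, take hinge from A; A=[nail,jar,urn,tile] B=[mesh,disk] C=[flask,node,hinge]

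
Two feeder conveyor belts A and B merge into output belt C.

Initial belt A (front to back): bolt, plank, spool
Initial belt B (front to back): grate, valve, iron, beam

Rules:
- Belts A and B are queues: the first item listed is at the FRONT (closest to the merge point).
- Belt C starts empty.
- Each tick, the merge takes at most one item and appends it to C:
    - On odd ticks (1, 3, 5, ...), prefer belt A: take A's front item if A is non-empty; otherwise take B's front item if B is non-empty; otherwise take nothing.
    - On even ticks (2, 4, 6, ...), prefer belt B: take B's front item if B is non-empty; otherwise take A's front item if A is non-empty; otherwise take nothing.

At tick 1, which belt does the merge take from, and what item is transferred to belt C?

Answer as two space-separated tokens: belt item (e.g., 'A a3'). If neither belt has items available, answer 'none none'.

Answer: A bolt

Derivation:
Tick 1: prefer A, take bolt from A; A=[plank,spool] B=[grate,valve,iron,beam] C=[bolt]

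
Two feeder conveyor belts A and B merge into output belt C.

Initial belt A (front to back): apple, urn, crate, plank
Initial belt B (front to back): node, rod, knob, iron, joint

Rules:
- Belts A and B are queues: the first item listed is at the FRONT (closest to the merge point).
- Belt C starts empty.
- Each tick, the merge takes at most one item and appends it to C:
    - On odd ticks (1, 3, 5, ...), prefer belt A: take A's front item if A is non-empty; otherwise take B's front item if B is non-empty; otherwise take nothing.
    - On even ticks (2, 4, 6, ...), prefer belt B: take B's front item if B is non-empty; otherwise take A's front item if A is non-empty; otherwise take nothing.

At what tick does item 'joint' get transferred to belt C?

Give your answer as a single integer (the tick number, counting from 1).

Tick 1: prefer A, take apple from A; A=[urn,crate,plank] B=[node,rod,knob,iron,joint] C=[apple]
Tick 2: prefer B, take node from B; A=[urn,crate,plank] B=[rod,knob,iron,joint] C=[apple,node]
Tick 3: prefer A, take urn from A; A=[crate,plank] B=[rod,knob,iron,joint] C=[apple,node,urn]
Tick 4: prefer B, take rod from B; A=[crate,plank] B=[knob,iron,joint] C=[apple,node,urn,rod]
Tick 5: prefer A, take crate from A; A=[plank] B=[knob,iron,joint] C=[apple,node,urn,rod,crate]
Tick 6: prefer B, take knob from B; A=[plank] B=[iron,joint] C=[apple,node,urn,rod,crate,knob]
Tick 7: prefer A, take plank from A; A=[-] B=[iron,joint] C=[apple,node,urn,rod,crate,knob,plank]
Tick 8: prefer B, take iron from B; A=[-] B=[joint] C=[apple,node,urn,rod,crate,knob,plank,iron]
Tick 9: prefer A, take joint from B; A=[-] B=[-] C=[apple,node,urn,rod,crate,knob,plank,iron,joint]

Answer: 9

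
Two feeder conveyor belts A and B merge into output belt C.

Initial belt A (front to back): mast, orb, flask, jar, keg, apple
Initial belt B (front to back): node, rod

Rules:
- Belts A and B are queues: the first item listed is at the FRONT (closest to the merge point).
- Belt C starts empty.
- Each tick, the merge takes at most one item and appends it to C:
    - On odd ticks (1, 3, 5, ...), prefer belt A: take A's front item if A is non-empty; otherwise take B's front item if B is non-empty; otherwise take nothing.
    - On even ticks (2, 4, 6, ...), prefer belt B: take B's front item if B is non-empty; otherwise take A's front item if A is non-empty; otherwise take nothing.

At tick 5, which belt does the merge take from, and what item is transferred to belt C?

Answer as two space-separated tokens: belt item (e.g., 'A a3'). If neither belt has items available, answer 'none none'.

Answer: A flask

Derivation:
Tick 1: prefer A, take mast from A; A=[orb,flask,jar,keg,apple] B=[node,rod] C=[mast]
Tick 2: prefer B, take node from B; A=[orb,flask,jar,keg,apple] B=[rod] C=[mast,node]
Tick 3: prefer A, take orb from A; A=[flask,jar,keg,apple] B=[rod] C=[mast,node,orb]
Tick 4: prefer B, take rod from B; A=[flask,jar,keg,apple] B=[-] C=[mast,node,orb,rod]
Tick 5: prefer A, take flask from A; A=[jar,keg,apple] B=[-] C=[mast,node,orb,rod,flask]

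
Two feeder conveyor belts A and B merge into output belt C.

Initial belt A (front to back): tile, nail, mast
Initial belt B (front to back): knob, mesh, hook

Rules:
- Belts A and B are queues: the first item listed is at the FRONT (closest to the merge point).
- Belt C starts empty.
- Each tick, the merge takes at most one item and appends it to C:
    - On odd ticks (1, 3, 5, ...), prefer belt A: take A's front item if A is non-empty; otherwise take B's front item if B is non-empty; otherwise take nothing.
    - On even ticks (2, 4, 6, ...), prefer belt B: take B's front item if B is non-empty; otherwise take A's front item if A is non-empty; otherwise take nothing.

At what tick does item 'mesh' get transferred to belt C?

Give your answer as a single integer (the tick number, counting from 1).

Answer: 4

Derivation:
Tick 1: prefer A, take tile from A; A=[nail,mast] B=[knob,mesh,hook] C=[tile]
Tick 2: prefer B, take knob from B; A=[nail,mast] B=[mesh,hook] C=[tile,knob]
Tick 3: prefer A, take nail from A; A=[mast] B=[mesh,hook] C=[tile,knob,nail]
Tick 4: prefer B, take mesh from B; A=[mast] B=[hook] C=[tile,knob,nail,mesh]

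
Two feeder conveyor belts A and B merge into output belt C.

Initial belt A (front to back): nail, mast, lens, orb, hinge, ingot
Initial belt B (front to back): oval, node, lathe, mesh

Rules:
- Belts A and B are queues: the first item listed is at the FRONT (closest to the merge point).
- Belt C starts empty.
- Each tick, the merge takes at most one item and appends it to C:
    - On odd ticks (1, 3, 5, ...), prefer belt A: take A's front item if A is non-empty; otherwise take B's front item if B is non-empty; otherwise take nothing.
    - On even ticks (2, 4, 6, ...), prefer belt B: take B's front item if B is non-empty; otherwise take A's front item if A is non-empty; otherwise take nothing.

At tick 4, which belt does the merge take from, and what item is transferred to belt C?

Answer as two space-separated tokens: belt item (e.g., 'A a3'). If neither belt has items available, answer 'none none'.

Answer: B node

Derivation:
Tick 1: prefer A, take nail from A; A=[mast,lens,orb,hinge,ingot] B=[oval,node,lathe,mesh] C=[nail]
Tick 2: prefer B, take oval from B; A=[mast,lens,orb,hinge,ingot] B=[node,lathe,mesh] C=[nail,oval]
Tick 3: prefer A, take mast from A; A=[lens,orb,hinge,ingot] B=[node,lathe,mesh] C=[nail,oval,mast]
Tick 4: prefer B, take node from B; A=[lens,orb,hinge,ingot] B=[lathe,mesh] C=[nail,oval,mast,node]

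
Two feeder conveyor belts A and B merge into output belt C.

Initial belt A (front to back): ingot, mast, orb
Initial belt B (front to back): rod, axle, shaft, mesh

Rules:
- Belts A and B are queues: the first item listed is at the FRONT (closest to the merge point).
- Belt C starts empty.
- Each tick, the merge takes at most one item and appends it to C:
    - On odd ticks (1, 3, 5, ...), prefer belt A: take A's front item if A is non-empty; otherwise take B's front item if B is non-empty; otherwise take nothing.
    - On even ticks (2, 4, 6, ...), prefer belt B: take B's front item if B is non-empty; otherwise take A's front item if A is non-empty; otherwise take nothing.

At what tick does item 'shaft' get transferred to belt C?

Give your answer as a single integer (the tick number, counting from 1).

Answer: 6

Derivation:
Tick 1: prefer A, take ingot from A; A=[mast,orb] B=[rod,axle,shaft,mesh] C=[ingot]
Tick 2: prefer B, take rod from B; A=[mast,orb] B=[axle,shaft,mesh] C=[ingot,rod]
Tick 3: prefer A, take mast from A; A=[orb] B=[axle,shaft,mesh] C=[ingot,rod,mast]
Tick 4: prefer B, take axle from B; A=[orb] B=[shaft,mesh] C=[ingot,rod,mast,axle]
Tick 5: prefer A, take orb from A; A=[-] B=[shaft,mesh] C=[ingot,rod,mast,axle,orb]
Tick 6: prefer B, take shaft from B; A=[-] B=[mesh] C=[ingot,rod,mast,axle,orb,shaft]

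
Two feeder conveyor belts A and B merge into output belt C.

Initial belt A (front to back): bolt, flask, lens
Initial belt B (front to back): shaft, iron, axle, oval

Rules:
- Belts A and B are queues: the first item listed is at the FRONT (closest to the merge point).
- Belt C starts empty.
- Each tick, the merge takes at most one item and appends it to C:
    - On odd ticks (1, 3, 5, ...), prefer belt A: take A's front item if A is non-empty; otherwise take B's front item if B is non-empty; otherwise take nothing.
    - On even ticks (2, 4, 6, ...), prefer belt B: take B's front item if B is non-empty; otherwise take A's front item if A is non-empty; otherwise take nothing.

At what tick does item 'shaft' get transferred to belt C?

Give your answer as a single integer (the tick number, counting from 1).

Tick 1: prefer A, take bolt from A; A=[flask,lens] B=[shaft,iron,axle,oval] C=[bolt]
Tick 2: prefer B, take shaft from B; A=[flask,lens] B=[iron,axle,oval] C=[bolt,shaft]

Answer: 2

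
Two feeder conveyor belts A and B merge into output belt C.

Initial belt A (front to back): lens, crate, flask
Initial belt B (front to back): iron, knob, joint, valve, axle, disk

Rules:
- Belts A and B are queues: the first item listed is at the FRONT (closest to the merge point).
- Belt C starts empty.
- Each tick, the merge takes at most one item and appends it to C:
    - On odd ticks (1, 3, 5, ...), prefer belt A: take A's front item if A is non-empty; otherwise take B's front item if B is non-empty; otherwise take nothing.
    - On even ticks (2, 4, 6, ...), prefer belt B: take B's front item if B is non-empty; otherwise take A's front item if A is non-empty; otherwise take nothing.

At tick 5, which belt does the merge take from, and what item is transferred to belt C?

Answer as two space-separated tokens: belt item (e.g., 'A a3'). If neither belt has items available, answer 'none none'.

Tick 1: prefer A, take lens from A; A=[crate,flask] B=[iron,knob,joint,valve,axle,disk] C=[lens]
Tick 2: prefer B, take iron from B; A=[crate,flask] B=[knob,joint,valve,axle,disk] C=[lens,iron]
Tick 3: prefer A, take crate from A; A=[flask] B=[knob,joint,valve,axle,disk] C=[lens,iron,crate]
Tick 4: prefer B, take knob from B; A=[flask] B=[joint,valve,axle,disk] C=[lens,iron,crate,knob]
Tick 5: prefer A, take flask from A; A=[-] B=[joint,valve,axle,disk] C=[lens,iron,crate,knob,flask]

Answer: A flask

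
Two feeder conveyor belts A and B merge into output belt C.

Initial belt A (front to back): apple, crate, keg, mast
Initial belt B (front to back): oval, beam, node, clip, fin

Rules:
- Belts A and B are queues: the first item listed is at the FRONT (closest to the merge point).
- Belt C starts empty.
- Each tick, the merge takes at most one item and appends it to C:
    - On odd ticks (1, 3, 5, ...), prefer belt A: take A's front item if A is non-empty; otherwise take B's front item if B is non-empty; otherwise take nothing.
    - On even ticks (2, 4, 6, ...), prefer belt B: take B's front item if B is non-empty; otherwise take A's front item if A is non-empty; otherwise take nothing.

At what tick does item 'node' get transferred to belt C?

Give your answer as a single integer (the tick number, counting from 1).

Tick 1: prefer A, take apple from A; A=[crate,keg,mast] B=[oval,beam,node,clip,fin] C=[apple]
Tick 2: prefer B, take oval from B; A=[crate,keg,mast] B=[beam,node,clip,fin] C=[apple,oval]
Tick 3: prefer A, take crate from A; A=[keg,mast] B=[beam,node,clip,fin] C=[apple,oval,crate]
Tick 4: prefer B, take beam from B; A=[keg,mast] B=[node,clip,fin] C=[apple,oval,crate,beam]
Tick 5: prefer A, take keg from A; A=[mast] B=[node,clip,fin] C=[apple,oval,crate,beam,keg]
Tick 6: prefer B, take node from B; A=[mast] B=[clip,fin] C=[apple,oval,crate,beam,keg,node]

Answer: 6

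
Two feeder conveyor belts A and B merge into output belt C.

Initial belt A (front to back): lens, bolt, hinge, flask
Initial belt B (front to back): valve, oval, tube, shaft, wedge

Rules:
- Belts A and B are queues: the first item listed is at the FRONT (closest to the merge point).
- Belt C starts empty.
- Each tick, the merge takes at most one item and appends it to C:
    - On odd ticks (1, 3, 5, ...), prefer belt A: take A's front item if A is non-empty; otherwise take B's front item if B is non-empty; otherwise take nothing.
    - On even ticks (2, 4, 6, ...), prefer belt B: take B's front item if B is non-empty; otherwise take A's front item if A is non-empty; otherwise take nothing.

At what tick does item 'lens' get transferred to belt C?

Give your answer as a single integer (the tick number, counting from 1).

Answer: 1

Derivation:
Tick 1: prefer A, take lens from A; A=[bolt,hinge,flask] B=[valve,oval,tube,shaft,wedge] C=[lens]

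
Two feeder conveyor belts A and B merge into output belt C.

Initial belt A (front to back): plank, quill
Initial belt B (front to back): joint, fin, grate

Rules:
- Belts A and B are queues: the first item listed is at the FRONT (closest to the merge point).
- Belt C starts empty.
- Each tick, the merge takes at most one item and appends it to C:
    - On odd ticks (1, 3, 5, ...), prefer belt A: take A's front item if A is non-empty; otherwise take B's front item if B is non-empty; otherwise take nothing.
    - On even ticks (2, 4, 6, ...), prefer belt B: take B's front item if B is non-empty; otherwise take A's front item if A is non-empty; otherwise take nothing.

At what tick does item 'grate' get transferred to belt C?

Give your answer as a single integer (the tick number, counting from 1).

Answer: 5

Derivation:
Tick 1: prefer A, take plank from A; A=[quill] B=[joint,fin,grate] C=[plank]
Tick 2: prefer B, take joint from B; A=[quill] B=[fin,grate] C=[plank,joint]
Tick 3: prefer A, take quill from A; A=[-] B=[fin,grate] C=[plank,joint,quill]
Tick 4: prefer B, take fin from B; A=[-] B=[grate] C=[plank,joint,quill,fin]
Tick 5: prefer A, take grate from B; A=[-] B=[-] C=[plank,joint,quill,fin,grate]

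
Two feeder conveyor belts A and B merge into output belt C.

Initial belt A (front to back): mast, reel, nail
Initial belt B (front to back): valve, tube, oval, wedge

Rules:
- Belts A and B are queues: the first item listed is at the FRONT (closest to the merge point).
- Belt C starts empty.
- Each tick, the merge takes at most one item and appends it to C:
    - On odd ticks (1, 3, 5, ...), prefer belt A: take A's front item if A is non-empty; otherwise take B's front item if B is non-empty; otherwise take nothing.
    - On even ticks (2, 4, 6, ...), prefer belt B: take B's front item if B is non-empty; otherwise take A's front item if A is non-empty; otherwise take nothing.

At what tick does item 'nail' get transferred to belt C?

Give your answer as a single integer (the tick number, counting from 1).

Answer: 5

Derivation:
Tick 1: prefer A, take mast from A; A=[reel,nail] B=[valve,tube,oval,wedge] C=[mast]
Tick 2: prefer B, take valve from B; A=[reel,nail] B=[tube,oval,wedge] C=[mast,valve]
Tick 3: prefer A, take reel from A; A=[nail] B=[tube,oval,wedge] C=[mast,valve,reel]
Tick 4: prefer B, take tube from B; A=[nail] B=[oval,wedge] C=[mast,valve,reel,tube]
Tick 5: prefer A, take nail from A; A=[-] B=[oval,wedge] C=[mast,valve,reel,tube,nail]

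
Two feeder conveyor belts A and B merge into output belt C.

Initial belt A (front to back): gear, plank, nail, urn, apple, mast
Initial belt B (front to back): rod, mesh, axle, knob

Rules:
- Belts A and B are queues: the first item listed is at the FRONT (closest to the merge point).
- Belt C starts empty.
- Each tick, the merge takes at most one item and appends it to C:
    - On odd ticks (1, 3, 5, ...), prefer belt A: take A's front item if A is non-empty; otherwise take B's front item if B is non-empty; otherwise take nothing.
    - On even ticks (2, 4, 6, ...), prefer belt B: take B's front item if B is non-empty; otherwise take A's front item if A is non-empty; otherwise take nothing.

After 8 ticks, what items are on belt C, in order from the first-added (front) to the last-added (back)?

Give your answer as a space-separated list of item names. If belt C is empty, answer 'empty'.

Answer: gear rod plank mesh nail axle urn knob

Derivation:
Tick 1: prefer A, take gear from A; A=[plank,nail,urn,apple,mast] B=[rod,mesh,axle,knob] C=[gear]
Tick 2: prefer B, take rod from B; A=[plank,nail,urn,apple,mast] B=[mesh,axle,knob] C=[gear,rod]
Tick 3: prefer A, take plank from A; A=[nail,urn,apple,mast] B=[mesh,axle,knob] C=[gear,rod,plank]
Tick 4: prefer B, take mesh from B; A=[nail,urn,apple,mast] B=[axle,knob] C=[gear,rod,plank,mesh]
Tick 5: prefer A, take nail from A; A=[urn,apple,mast] B=[axle,knob] C=[gear,rod,plank,mesh,nail]
Tick 6: prefer B, take axle from B; A=[urn,apple,mast] B=[knob] C=[gear,rod,plank,mesh,nail,axle]
Tick 7: prefer A, take urn from A; A=[apple,mast] B=[knob] C=[gear,rod,plank,mesh,nail,axle,urn]
Tick 8: prefer B, take knob from B; A=[apple,mast] B=[-] C=[gear,rod,plank,mesh,nail,axle,urn,knob]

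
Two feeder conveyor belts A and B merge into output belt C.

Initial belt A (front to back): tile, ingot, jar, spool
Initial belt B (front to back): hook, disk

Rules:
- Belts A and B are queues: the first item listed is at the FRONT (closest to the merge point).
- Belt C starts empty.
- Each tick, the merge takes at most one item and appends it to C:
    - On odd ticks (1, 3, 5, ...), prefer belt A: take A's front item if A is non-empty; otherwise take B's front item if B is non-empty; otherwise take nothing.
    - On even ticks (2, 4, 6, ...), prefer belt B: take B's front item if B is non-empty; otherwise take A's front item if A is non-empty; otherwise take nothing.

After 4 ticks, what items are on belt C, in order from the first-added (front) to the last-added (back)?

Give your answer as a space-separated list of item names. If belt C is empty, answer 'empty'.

Tick 1: prefer A, take tile from A; A=[ingot,jar,spool] B=[hook,disk] C=[tile]
Tick 2: prefer B, take hook from B; A=[ingot,jar,spool] B=[disk] C=[tile,hook]
Tick 3: prefer A, take ingot from A; A=[jar,spool] B=[disk] C=[tile,hook,ingot]
Tick 4: prefer B, take disk from B; A=[jar,spool] B=[-] C=[tile,hook,ingot,disk]

Answer: tile hook ingot disk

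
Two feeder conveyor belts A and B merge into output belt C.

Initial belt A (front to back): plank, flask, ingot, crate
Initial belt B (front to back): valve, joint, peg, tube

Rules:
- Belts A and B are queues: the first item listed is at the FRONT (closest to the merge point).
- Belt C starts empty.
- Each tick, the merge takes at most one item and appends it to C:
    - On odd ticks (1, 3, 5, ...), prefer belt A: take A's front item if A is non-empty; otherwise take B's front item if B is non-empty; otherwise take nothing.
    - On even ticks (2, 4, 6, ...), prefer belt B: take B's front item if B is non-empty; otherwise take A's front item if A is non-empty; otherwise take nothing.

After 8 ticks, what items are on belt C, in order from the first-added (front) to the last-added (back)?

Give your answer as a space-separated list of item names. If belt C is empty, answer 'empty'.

Tick 1: prefer A, take plank from A; A=[flask,ingot,crate] B=[valve,joint,peg,tube] C=[plank]
Tick 2: prefer B, take valve from B; A=[flask,ingot,crate] B=[joint,peg,tube] C=[plank,valve]
Tick 3: prefer A, take flask from A; A=[ingot,crate] B=[joint,peg,tube] C=[plank,valve,flask]
Tick 4: prefer B, take joint from B; A=[ingot,crate] B=[peg,tube] C=[plank,valve,flask,joint]
Tick 5: prefer A, take ingot from A; A=[crate] B=[peg,tube] C=[plank,valve,flask,joint,ingot]
Tick 6: prefer B, take peg from B; A=[crate] B=[tube] C=[plank,valve,flask,joint,ingot,peg]
Tick 7: prefer A, take crate from A; A=[-] B=[tube] C=[plank,valve,flask,joint,ingot,peg,crate]
Tick 8: prefer B, take tube from B; A=[-] B=[-] C=[plank,valve,flask,joint,ingot,peg,crate,tube]

Answer: plank valve flask joint ingot peg crate tube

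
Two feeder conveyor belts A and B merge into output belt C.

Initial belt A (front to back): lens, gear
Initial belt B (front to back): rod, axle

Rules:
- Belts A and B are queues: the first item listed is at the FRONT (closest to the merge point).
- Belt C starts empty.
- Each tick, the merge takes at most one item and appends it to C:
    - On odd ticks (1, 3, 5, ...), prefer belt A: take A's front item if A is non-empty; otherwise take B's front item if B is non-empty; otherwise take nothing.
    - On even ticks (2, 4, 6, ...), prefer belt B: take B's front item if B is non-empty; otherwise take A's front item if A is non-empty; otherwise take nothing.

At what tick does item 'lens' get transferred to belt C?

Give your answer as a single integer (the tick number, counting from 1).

Answer: 1

Derivation:
Tick 1: prefer A, take lens from A; A=[gear] B=[rod,axle] C=[lens]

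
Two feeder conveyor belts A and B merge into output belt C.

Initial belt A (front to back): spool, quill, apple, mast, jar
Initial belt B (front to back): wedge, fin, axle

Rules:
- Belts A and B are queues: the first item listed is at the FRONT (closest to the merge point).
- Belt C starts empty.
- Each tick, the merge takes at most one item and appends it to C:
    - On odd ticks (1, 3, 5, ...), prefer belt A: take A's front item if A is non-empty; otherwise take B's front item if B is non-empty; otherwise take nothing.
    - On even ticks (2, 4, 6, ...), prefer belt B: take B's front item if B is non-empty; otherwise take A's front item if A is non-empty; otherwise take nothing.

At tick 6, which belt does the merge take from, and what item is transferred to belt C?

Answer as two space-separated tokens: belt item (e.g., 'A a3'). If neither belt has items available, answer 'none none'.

Tick 1: prefer A, take spool from A; A=[quill,apple,mast,jar] B=[wedge,fin,axle] C=[spool]
Tick 2: prefer B, take wedge from B; A=[quill,apple,mast,jar] B=[fin,axle] C=[spool,wedge]
Tick 3: prefer A, take quill from A; A=[apple,mast,jar] B=[fin,axle] C=[spool,wedge,quill]
Tick 4: prefer B, take fin from B; A=[apple,mast,jar] B=[axle] C=[spool,wedge,quill,fin]
Tick 5: prefer A, take apple from A; A=[mast,jar] B=[axle] C=[spool,wedge,quill,fin,apple]
Tick 6: prefer B, take axle from B; A=[mast,jar] B=[-] C=[spool,wedge,quill,fin,apple,axle]

Answer: B axle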